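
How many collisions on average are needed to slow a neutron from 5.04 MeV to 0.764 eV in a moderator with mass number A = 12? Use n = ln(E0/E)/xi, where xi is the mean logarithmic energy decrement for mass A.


xi = 1 + (A-1)^2/(2A)*ln((A-1)/(A+1)) = 0.1577690 (for A = 12)
n = ln(E0/E) / xi
n = ln(5.04e6 / 0.764) / 0.1577690
n = ln(6.596859e+06) / 0.1577690 = 99.526

99.526


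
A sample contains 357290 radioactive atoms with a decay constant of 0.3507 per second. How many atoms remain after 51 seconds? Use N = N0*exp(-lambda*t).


N = N0 * exp(-lambda * t)
N = 357290 * exp(-0.3507 * 51)
N = 0.0061004

0.0061004


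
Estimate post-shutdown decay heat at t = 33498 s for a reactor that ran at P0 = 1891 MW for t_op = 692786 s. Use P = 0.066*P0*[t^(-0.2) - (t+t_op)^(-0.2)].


P/P0 = 0.066 * [t^(-0.2) - (t + t_op)^(-0.2)]
P/P0 = 0.066 * [33498^(-0.2) - (33498 + 692786)^(-0.2)]
P/P0 = 0.066 * [0.1244504 - 0.06726338] = 0.003774343
P = 1891 * 0.003774343 = 7.1373 MW

7.1373


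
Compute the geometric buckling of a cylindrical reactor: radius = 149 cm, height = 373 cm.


B^2 = (2.405/R)^2 + (pi/H)^2
B^2 = (2.405/149)^2 + (pi/373)^2
B^2 = 3.3147e-04 /cm^2

3.3147e-04


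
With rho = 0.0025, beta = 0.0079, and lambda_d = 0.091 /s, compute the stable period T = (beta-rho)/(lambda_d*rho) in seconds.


T = (beta - rho) / (lambda_d * rho)
T = (0.0079 - 0.0025) / (0.091 * 0.0025)
T = 23.736 s

23.736


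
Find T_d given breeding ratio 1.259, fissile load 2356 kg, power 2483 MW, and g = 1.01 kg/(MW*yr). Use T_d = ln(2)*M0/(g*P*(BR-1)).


Breeding gain G = BR - 1 = 1.259 - 1 = 0.259
Fissile production rate = g * P * G = 1.01 * 2483 * 0.259 = 649.52797 kg/yr
T_d = ln(2) * M0 / (g * P * G)
T_d = ln(2) * 2356 / 649.52797 = 2.5142 yr

2.5142


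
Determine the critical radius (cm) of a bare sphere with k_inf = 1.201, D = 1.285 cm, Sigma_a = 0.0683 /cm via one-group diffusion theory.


L^2 = D / Sigma_a = 1.285 / 0.0683 = 18.81406 cm^2
B_m^2 = (k_inf - 1) / L^2 = (1.201 - 1) / 18.81406 = 0.01068350 /cm^2
For a bare sphere: B_g = pi/R, so R_c = pi / sqrt(B_m^2)
R_c = pi / sqrt(0.01068350) = 30.394 cm

30.394


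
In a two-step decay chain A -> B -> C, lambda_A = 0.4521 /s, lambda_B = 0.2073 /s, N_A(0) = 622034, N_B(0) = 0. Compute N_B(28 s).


N_B(t) = lambda_A * N_A0 / (lambda_B - lambda_A) * [exp(-lambda_A*t) - exp(-lambda_B*t)]
exp(-0.4521*28) = 3.179457e-06; exp(-0.2073*28) = 0.003014263
N_B = 0.4521 * 622034 / (0.2073 - 0.4521) * (3.179457e-06 - 0.003014263)
N_B = 3459.1

3459.1


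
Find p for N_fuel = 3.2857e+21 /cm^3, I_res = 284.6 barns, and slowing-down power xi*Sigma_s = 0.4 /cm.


p = exp(-N * I * 1e-24 / (xi*Sigma_s))
p = exp(-3.2857e+21 * 284.6 * 1e-24 / 0.4)
p = 0.096542

0.096542


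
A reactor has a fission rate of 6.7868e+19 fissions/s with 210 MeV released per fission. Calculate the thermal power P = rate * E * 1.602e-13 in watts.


P = fission_rate * E_MeV * 1.602e-13
P = 6.7868e+19 * 210 * 1.602e-13
P = 2.2832e+09 W

2.2832e+09


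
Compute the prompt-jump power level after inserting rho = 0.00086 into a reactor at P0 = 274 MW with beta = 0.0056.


P1/P0 = beta / (beta - rho)
P1/P0 = 0.0056 / (0.0056 - 0.00086) = 1.181435
P1 = 274 * 1.181435 = 323.71 MW

323.71


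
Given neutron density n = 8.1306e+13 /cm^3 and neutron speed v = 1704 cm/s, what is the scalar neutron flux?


phi = n * v
phi = 8.1306e+13 * 1704
phi = 1.3855e+17 /cm^2/s

1.3855e+17


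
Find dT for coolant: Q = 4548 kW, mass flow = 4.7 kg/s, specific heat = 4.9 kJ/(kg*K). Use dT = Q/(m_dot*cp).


dT = Q / (m_dot * cp)
dT = 4548 / (4.7 * 4.9)
dT = 197.48 C

197.48


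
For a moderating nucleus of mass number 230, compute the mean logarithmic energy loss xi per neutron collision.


xi = 1 + (A-1)^2/(2A) * ln((A-1)/(A+1))
xi = 1 + (230-1)^2/(2*230) * ln((230-1)/(230 +1))
xi = 0.0086705

0.0086705


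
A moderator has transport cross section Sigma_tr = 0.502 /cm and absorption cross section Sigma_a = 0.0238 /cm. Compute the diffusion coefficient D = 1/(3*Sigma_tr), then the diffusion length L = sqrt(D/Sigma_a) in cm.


D = 1 / (3 * Sigma_tr) = 1 / (3 * 0.502) = 0.6640106 cm
L = sqrt(D / Sigma_a)
L = sqrt(0.6640106 / 0.0238)
L = 5.2820 cm

5.2820


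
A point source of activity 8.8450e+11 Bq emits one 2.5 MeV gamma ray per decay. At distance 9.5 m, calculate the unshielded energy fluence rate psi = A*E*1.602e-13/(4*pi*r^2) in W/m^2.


psi = A * E * 1.602e-13 / (4*pi*r^2)
psi = 8.8450e+11 * 2.5 * 1.602e-13 / (4*pi*9.5^2)
psi = 3.1235e-04 W/m^2

3.1235e-04


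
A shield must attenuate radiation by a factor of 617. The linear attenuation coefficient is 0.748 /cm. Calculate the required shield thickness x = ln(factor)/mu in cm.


x = ln(factor) / mu
x = ln(617) / 0.748
x = 8.5894 cm

8.5894


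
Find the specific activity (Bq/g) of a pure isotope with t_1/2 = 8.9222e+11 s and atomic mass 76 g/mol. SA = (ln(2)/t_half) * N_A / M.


lambda = ln(2) / t_half = ln(2) / 8.9222e+11 = 7.768792e-13 /s
SA = lambda * N_A / M
SA = 7.768792e-13 * 6.022e23 / 76
SA = 6.1557e+09 Bq/g

6.1557e+09


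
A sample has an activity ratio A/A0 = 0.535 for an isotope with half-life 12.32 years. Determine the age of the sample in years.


lambda = ln(2) / t_half = ln(2) / 12.32 = 0.05626195 /yr
t = -ln(A/A0) / lambda
t = -ln(0.535) / 0.05626195
t = 11.117 yr

11.117


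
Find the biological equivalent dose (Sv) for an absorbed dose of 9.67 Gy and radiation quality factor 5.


H = D * Q
H = 9.67 * 5
H = 48.350 Sv

48.350


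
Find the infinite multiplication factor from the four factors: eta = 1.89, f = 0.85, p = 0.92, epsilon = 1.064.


k_inf = eta * f * p * epsilon
k_inf = 1.89 * 0.85 * 0.92 * 1.064
k_inf = 1.5726

1.5726


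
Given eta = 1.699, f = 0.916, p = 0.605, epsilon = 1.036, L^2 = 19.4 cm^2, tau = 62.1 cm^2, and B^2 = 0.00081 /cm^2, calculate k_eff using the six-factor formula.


k_inf = eta*f*p*eps = 1.699*0.916*0.605*1.036 = 0.9754477
P_TNL = 1/(1 + L^2*B^2) = 1/(1 + 19.4*0.00081) = 0.9845291
P_FNL = exp(-B^2*tau) = exp(-0.00081*62.1) = 0.9509431
k_eff = k_inf * P_TNL * P_FNL = 0.9754477 * 0.9845291 * 0.9509431
k_eff = 0.91324

0.91324


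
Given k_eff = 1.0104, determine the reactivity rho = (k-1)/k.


rho = (k_eff - 1) / k_eff
rho = (1.0104 - 1) / 1.0104
rho = 0.010293

0.010293


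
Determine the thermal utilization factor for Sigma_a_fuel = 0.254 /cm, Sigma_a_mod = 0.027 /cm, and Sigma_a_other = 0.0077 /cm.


f = Sigma_a_fuel / (Sigma_a_fuel + Sigma_a_mod + Sigma_a_other)
f = 0.254 / (0.254 + 0.027 + 0.0077)
f = 0.87981

0.87981


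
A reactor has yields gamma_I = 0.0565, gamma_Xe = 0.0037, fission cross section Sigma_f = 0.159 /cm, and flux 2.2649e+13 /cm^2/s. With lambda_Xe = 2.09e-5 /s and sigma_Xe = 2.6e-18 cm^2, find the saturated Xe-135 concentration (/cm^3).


Xe_eq = (gamma_I + gamma_Xe) * Sigma_f * phi / (lambda_Xe + sigma_Xe * phi)
Numerator = (0.0565 + 0.0037) * 0.159 * 2.2649e+13 = 2.167917e+11
Denominator = 2.09e-5 + 2.6e-18 * 2.2649e+13 = 7.978740e-05
Xe_eq = 2.167917e+11 / 7.978740e-05 = 2.7171e+15 /cm^3

2.7171e+15


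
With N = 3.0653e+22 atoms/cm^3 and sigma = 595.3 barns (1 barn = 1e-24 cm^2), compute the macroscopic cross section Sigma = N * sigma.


Sigma = N * sigma_barns * 1e-24
Sigma = 3.0653e+22 * 595.3 * 1e-24
Sigma = 18.248 /cm

18.248


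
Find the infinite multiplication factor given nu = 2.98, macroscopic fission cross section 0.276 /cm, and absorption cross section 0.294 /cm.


k_inf = nu * Sigma_f / Sigma_a
k_inf = 2.98 * 0.276 / 0.294
k_inf = 2.7976

2.7976


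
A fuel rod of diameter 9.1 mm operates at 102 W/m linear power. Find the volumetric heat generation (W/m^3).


r = D / 2 / 1000 = 9.1 / 2 / 1000 = 0.00455 m
q''' = q' / (pi * r^2)
q''' = 102 / (pi * 0.00455^2)
q''' = 1.5683e+06 W/m^3

1.5683e+06


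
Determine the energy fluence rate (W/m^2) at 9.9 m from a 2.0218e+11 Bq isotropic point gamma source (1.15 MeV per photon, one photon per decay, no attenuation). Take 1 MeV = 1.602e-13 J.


psi = A * E * 1.602e-13 / (4*pi*r^2)
psi = 2.0218e+11 * 1.15 * 1.602e-13 / (4*pi*9.9^2)
psi = 3.0243e-05 W/m^2

3.0243e-05


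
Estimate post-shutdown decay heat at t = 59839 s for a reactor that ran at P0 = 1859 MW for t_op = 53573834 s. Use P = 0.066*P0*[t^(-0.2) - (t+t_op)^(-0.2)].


P/P0 = 0.066 * [t^(-0.2) - (t + t_op)^(-0.2)]
P/P0 = 0.066 * [59839^(-0.2) - (59839 + 53573834)^(-0.2)]
P/P0 = 0.066 * [0.1108162 - 0.02845198] = 0.005436039
P = 1859 * 0.005436039 = 10.106 MW

10.106


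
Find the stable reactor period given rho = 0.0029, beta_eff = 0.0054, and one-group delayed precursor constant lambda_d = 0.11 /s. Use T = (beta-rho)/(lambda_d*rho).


T = (beta - rho) / (lambda_d * rho)
T = (0.0054 - 0.0029) / (0.11 * 0.0029)
T = 7.8370 s

7.8370


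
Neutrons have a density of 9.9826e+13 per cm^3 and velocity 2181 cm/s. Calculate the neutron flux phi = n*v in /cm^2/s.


phi = n * v
phi = 9.9826e+13 * 2181
phi = 2.1772e+17 /cm^2/s

2.1772e+17


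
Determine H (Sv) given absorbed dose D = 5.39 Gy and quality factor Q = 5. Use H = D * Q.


H = D * Q
H = 5.39 * 5
H = 26.950 Sv

26.950


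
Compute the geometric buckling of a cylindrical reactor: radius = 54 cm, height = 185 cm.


B^2 = (2.405/R)^2 + (pi/H)^2
B^2 = (2.405/54)^2 + (pi/185)^2
B^2 = 0.0022719 /cm^2

0.0022719


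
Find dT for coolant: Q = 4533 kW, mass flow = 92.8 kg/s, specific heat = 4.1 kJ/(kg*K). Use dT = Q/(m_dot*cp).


dT = Q / (m_dot * cp)
dT = 4533 / (92.8 * 4.1)
dT = 11.914 C

11.914


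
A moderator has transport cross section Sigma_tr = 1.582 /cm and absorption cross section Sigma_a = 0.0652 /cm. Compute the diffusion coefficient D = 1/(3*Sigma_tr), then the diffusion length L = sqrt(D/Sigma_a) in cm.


D = 1 / (3 * Sigma_tr) = 1 / (3 * 1.582) = 0.2107038 cm
L = sqrt(D / Sigma_a)
L = sqrt(0.2107038 / 0.0652)
L = 1.7977 cm

1.7977


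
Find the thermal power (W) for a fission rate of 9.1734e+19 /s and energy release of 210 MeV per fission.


P = fission_rate * E_MeV * 1.602e-13
P = 9.1734e+19 * 210 * 1.602e-13
P = 3.0861e+09 W

3.0861e+09


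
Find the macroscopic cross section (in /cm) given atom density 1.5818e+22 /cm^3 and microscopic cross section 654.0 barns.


Sigma = N * sigma_barns * 1e-24
Sigma = 1.5818e+22 * 654.0 * 1e-24
Sigma = 10.345 /cm

10.345


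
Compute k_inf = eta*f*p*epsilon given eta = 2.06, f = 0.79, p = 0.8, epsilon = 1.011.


k_inf = eta * f * p * epsilon
k_inf = 2.06 * 0.79 * 0.8 * 1.011
k_inf = 1.3162

1.3162


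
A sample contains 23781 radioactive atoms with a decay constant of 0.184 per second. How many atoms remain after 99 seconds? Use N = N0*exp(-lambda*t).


N = N0 * exp(-lambda * t)
N = 23781 * exp(-0.184 * 99)
N = 2.9182e-04

2.9182e-04


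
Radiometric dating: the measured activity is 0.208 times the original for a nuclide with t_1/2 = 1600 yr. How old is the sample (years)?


lambda = ln(2) / t_half = ln(2) / 1600 = 4.332170e-04 /yr
t = -ln(A/A0) / lambda
t = -ln(0.208) / 4.332170e-04
t = 3624.6 yr

3624.6


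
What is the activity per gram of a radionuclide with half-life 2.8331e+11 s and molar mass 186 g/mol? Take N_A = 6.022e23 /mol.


lambda = ln(2) / t_half = ln(2) / 2.8331e+11 = 2.446603e-12 /s
SA = lambda * N_A / M
SA = 2.446603e-12 * 6.022e23 / 186
SA = 7.9212e+09 Bq/g

7.9212e+09


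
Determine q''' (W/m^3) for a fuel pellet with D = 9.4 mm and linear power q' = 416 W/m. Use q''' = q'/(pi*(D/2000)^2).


r = D / 2 / 1000 = 9.4 / 2 / 1000 = 0.0047 m
q''' = q' / (pi * r^2)
q''' = 416 / (pi * 0.0047^2)
q''' = 5.9944e+06 W/m^3

5.9944e+06


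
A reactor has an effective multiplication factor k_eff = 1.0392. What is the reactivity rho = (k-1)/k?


rho = (k_eff - 1) / k_eff
rho = (1.0392 - 1) / 1.0392
rho = 0.037721

0.037721


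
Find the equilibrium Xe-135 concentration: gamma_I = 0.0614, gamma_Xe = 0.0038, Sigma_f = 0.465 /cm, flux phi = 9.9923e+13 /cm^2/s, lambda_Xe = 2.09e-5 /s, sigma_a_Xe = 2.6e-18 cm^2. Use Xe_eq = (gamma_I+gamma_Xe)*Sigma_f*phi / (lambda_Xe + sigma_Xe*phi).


Xe_eq = (gamma_I + gamma_Xe) * Sigma_f * phi / (lambda_Xe + sigma_Xe * phi)
Numerator = (0.0614 + 0.0038) * 0.465 * 9.9923e+13 = 3.029466e+12
Denominator = 2.09e-5 + 2.6e-18 * 9.9923e+13 = 2.806998e-04
Xe_eq = 3.029466e+12 / 2.806998e-04 = 1.0793e+16 /cm^3

1.0793e+16


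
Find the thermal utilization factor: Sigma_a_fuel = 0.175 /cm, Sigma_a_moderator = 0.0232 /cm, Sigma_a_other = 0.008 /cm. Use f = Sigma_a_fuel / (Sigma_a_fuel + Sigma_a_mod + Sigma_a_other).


f = Sigma_a_fuel / (Sigma_a_fuel + Sigma_a_mod + Sigma_a_other)
f = 0.175 / (0.175 + 0.0232 + 0.008)
f = 0.84869

0.84869


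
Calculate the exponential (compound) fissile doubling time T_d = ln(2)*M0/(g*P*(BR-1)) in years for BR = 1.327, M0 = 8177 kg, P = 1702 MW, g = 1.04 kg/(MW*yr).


Breeding gain G = BR - 1 = 1.327 - 1 = 0.327
Fissile production rate = g * P * G = 1.04 * 1702 * 0.327 = 578.81616 kg/yr
T_d = ln(2) * M0 / (g * P * G)
T_d = ln(2) * 8177 / 578.81616 = 9.7922 yr

9.7922


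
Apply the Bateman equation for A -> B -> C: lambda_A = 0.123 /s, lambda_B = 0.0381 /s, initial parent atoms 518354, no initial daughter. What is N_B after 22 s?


N_B(t) = lambda_A * N_A0 / (lambda_B - lambda_A) * [exp(-lambda_A*t) - exp(-lambda_B*t)]
exp(-0.123*22) = 0.06680349; exp(-0.0381*22) = 0.4324883
N_B = 0.123 * 518354 / (0.0381 - 0.123) * (0.06680349 - 0.4324883)
N_B = 274619

274619


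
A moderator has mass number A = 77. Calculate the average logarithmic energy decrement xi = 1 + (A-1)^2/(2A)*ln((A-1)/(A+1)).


xi = 1 + (A-1)^2/(2A) * ln((A-1)/(A+1))
xi = 1 + (77-1)^2/(2*77) * ln((77-1)/(77 +1))
xi = 0.025751

0.025751


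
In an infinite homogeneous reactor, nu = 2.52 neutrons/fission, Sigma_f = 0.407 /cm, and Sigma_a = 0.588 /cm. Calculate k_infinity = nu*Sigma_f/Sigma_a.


k_inf = nu * Sigma_f / Sigma_a
k_inf = 2.52 * 0.407 / 0.588
k_inf = 1.7443

1.7443


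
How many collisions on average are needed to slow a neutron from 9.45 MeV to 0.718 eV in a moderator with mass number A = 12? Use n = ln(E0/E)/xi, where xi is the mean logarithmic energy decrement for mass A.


xi = 1 + (A-1)^2/(2A)*ln((A-1)/(A+1)) = 0.1577690 (for A = 12)
n = ln(E0/E) / xi
n = ln(9.45e6 / 0.718) / 0.1577690
n = ln(1.316156e+07) / 0.1577690 = 103.90

103.90


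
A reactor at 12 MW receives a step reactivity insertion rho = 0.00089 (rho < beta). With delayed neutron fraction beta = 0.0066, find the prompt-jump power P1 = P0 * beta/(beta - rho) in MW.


P1/P0 = beta / (beta - rho)
P1/P0 = 0.0066 / (0.0066 - 0.00089) = 1.155867
P1 = 12 * 1.155867 = 13.870 MW

13.870


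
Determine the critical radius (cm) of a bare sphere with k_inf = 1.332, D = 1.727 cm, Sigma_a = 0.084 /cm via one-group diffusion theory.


L^2 = D / Sigma_a = 1.727 / 0.084 = 20.55952 cm^2
B_m^2 = (k_inf - 1) / L^2 = (1.332 - 1) / 20.55952 = 0.01614824 /cm^2
For a bare sphere: B_g = pi/R, so R_c = pi / sqrt(B_m^2)
R_c = pi / sqrt(0.01614824) = 24.722 cm

24.722


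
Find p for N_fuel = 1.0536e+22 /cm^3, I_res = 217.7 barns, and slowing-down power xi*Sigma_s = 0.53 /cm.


p = exp(-N * I * 1e-24 / (xi*Sigma_s))
p = exp(-1.0536e+22 * 217.7 * 1e-24 / 0.53)
p = 0.013198

0.013198


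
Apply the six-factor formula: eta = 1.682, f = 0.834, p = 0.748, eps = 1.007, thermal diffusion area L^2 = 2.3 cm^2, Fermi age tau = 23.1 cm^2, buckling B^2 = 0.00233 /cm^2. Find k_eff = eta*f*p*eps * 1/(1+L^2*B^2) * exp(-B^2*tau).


k_inf = eta*f*p*eps = 1.682*0.834*0.748*1.007 = 1.056630
P_TNL = 1/(1 + L^2*B^2) = 1/(1 + 2.3*0.00233) = 0.9946696
P_FNL = exp(-B^2*tau) = exp(-0.00233*23.1) = 0.9475998
k_eff = k_inf * P_TNL * P_FNL = 1.056630 * 0.9946696 * 0.9475998
k_eff = 0.99593

0.99593


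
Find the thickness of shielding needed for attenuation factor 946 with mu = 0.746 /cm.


x = ln(factor) / mu
x = ln(946) / 0.746
x = 9.1853 cm

9.1853


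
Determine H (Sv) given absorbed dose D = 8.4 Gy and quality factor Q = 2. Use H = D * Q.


H = D * Q
H = 8.4 * 2
H = 16.800 Sv

16.800


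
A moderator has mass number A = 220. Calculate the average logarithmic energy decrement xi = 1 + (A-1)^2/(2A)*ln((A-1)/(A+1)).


xi = 1 + (A-1)^2/(2A) * ln((A-1)/(A+1))
xi = 1 + (220-1)^2/(2*220) * ln((220-1)/(220 +1))
xi = 0.0090634

0.0090634


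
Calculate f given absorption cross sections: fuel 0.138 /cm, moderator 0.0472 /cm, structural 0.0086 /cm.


f = Sigma_a_fuel / (Sigma_a_fuel + Sigma_a_mod + Sigma_a_other)
f = 0.138 / (0.138 + 0.0472 + 0.0086)
f = 0.71207

0.71207


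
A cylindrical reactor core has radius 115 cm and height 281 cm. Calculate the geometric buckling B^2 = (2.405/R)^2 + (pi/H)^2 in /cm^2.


B^2 = (2.405/R)^2 + (pi/H)^2
B^2 = (2.405/115)^2 + (pi/281)^2
B^2 = 5.6235e-04 /cm^2

5.6235e-04


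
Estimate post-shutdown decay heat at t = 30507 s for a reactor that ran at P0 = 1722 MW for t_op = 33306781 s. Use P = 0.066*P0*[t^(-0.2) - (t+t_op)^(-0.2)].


P/P0 = 0.066 * [t^(-0.2) - (t + t_op)^(-0.2)]
P/P0 = 0.066 * [30507^(-0.2) - (30507 + 33306781)^(-0.2)]
P/P0 = 0.066 * [0.1268002 - 0.03129060] = 0.006303634
P = 1722 * 0.006303634 = 10.855 MW

10.855


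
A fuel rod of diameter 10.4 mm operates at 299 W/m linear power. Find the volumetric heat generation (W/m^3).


r = D / 2 / 1000 = 10.4 / 2 / 1000 = 0.0052 m
q''' = q' / (pi * r^2)
q''' = 299 / (pi * 0.0052^2)
q''' = 3.5198e+06 W/m^3

3.5198e+06


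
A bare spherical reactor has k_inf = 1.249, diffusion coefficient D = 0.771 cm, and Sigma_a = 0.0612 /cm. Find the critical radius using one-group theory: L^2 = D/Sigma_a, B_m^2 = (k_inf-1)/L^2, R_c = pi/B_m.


L^2 = D / Sigma_a = 0.771 / 0.0612 = 12.59804 cm^2
B_m^2 = (k_inf - 1) / L^2 = (1.249 - 1) / 12.59804 = 0.01976498 /cm^2
For a bare sphere: B_g = pi/R, so R_c = pi / sqrt(B_m^2)
R_c = pi / sqrt(0.01976498) = 22.346 cm

22.346


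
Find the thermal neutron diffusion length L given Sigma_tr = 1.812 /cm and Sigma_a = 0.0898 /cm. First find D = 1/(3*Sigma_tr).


D = 1 / (3 * Sigma_tr) = 1 / (3 * 1.812) = 0.1839588 cm
L = sqrt(D / Sigma_a)
L = sqrt(0.1839588 / 0.0898)
L = 1.4313 cm

1.4313


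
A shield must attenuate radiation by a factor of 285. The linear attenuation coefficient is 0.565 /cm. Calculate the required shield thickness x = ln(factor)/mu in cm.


x = ln(factor) / mu
x = ln(285) / 0.565
x = 10.004 cm

10.004


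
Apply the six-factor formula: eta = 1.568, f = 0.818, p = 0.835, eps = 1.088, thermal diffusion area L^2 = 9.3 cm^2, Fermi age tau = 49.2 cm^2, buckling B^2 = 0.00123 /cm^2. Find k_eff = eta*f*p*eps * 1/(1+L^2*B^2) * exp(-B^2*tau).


k_inf = eta*f*p*eps = 1.568*0.818*0.835*1.088 = 1.165238
P_TNL = 1/(1 + L^2*B^2) = 1/(1 + 9.3*0.00123) = 0.9886904
P_FNL = exp(-B^2*tau) = exp(-0.00123*49.2) = 0.9412787
k_eff = k_inf * P_TNL * P_FNL = 1.165238 * 0.9886904 * 0.9412787
k_eff = 1.0844

1.0844


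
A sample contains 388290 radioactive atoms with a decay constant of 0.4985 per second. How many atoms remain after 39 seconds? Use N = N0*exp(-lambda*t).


N = N0 * exp(-lambda * t)
N = 388290 * exp(-0.4985 * 39)
N = 0.0013990

0.0013990


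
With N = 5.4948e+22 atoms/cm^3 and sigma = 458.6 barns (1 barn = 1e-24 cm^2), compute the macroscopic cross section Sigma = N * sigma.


Sigma = N * sigma_barns * 1e-24
Sigma = 5.4948e+22 * 458.6 * 1e-24
Sigma = 25.199 /cm

25.199


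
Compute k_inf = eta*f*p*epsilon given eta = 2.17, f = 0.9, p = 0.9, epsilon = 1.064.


k_inf = eta * f * p * epsilon
k_inf = 2.17 * 0.9 * 0.9 * 1.064
k_inf = 1.8702

1.8702


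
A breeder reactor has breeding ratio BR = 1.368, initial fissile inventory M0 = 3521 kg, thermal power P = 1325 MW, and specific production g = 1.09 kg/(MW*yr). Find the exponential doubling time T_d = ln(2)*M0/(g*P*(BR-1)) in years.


Breeding gain G = BR - 1 = 1.368 - 1 = 0.368
Fissile production rate = g * P * G = 1.09 * 1325 * 0.368 = 531.484 kg/yr
T_d = ln(2) * M0 / (g * P * G)
T_d = ln(2) * 3521 / 531.484 = 4.5920 yr

4.5920


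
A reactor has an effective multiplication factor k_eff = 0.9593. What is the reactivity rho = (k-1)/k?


rho = (k_eff - 1) / k_eff
rho = (0.9593 - 1) / 0.9593
rho = -0.042427

-0.042427


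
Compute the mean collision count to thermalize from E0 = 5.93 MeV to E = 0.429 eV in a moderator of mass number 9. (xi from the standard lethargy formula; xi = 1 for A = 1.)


xi = 1 + (A-1)^2/(2A)*ln((A-1)/(A+1)) = 0.2066007 (for A = 9)
n = ln(E0/E) / xi
n = ln(5.93e6 / 0.429) / 0.2066007
n = ln(1.382284e+07) / 0.2066007 = 79.583

79.583


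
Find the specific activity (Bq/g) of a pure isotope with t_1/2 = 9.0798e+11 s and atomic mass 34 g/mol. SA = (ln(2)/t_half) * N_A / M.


lambda = ln(2) / t_half = ln(2) / 9.0798e+11 = 7.633948e-13 /s
SA = lambda * N_A / M
SA = 7.633948e-13 * 6.022e23 / 34
SA = 1.3521e+10 Bq/g

1.3521e+10


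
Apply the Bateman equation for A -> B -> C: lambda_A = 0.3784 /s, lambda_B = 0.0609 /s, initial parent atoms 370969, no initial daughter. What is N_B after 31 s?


N_B(t) = lambda_A * N_A0 / (lambda_B - lambda_A) * [exp(-lambda_A*t) - exp(-lambda_B*t)]
exp(-0.3784*31) = 8.045481e-06; exp(-0.0609*31) = 0.1513894
N_B = 0.3784 * 370969 / (0.0609 - 0.3784) * (8.045481e-06 - 0.1513894)
N_B = 66929

66929


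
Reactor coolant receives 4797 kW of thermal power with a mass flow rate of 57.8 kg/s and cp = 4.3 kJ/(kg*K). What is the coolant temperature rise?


dT = Q / (m_dot * cp)
dT = 4797 / (57.8 * 4.3)
dT = 19.301 C

19.301


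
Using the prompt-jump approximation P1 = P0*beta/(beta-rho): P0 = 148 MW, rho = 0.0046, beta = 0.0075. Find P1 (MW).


P1/P0 = beta / (beta - rho)
P1/P0 = 0.0075 / (0.0075 - 0.0046) = 2.586207
P1 = 148 * 2.586207 = 382.76 MW

382.76


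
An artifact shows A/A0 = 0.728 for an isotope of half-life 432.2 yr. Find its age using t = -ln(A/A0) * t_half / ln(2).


lambda = ln(2) / t_half = ln(2) / 432.2 = 0.001603765 /yr
t = -ln(A/A0) / lambda
t = -ln(0.728) / 0.001603765
t = 197.94 yr

197.94


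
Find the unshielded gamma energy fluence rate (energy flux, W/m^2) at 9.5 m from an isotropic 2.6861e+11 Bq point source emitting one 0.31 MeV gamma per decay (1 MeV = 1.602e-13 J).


psi = A * E * 1.602e-13 / (4*pi*r^2)
psi = 2.6861e+11 * 0.31 * 1.602e-13 / (4*pi*9.5^2)
psi = 1.1762e-05 W/m^2

1.1762e-05


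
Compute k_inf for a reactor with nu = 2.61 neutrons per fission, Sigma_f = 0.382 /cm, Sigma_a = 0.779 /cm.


k_inf = nu * Sigma_f / Sigma_a
k_inf = 2.61 * 0.382 / 0.779
k_inf = 1.2799

1.2799


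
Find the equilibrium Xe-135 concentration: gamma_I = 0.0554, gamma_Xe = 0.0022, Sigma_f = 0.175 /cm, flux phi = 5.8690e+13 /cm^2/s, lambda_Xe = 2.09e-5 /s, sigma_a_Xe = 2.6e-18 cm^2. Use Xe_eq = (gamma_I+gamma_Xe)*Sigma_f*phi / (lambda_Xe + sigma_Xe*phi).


Xe_eq = (gamma_I + gamma_Xe) * Sigma_f * phi / (lambda_Xe + sigma_Xe * phi)
Numerator = (0.0554 + 0.0022) * 0.175 * 5.8690e+13 = 5.915952e+11
Denominator = 2.09e-5 + 2.6e-18 * 5.8690e+13 = 1.734940e-04
Xe_eq = 5.915952e+11 / 1.734940e-04 = 3.4099e+15 /cm^3

3.4099e+15


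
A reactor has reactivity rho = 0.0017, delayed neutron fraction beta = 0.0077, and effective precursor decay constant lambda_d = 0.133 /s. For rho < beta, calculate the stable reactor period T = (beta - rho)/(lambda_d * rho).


T = (beta - rho) / (lambda_d * rho)
T = (0.0077 - 0.0017) / (0.133 * 0.0017)
T = 26.537 s

26.537


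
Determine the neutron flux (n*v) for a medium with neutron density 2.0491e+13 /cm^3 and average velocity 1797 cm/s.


phi = n * v
phi = 2.0491e+13 * 1797
phi = 3.6822e+16 /cm^2/s

3.6822e+16


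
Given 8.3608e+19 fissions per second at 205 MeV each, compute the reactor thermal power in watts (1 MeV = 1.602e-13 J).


P = fission_rate * E_MeV * 1.602e-13
P = 8.3608e+19 * 205 * 1.602e-13
P = 2.7458e+09 W

2.7458e+09


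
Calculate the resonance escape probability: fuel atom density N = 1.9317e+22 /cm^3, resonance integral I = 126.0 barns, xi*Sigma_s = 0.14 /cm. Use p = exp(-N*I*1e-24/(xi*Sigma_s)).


p = exp(-N * I * 1e-24 / (xi*Sigma_s))
p = exp(-1.9317e+22 * 126.0 * 1e-24 / 0.14)
p = 2.8162e-08

2.8162e-08


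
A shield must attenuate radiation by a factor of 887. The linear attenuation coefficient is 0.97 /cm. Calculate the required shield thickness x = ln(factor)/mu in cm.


x = ln(factor) / mu
x = ln(887) / 0.97
x = 6.9978 cm

6.9978


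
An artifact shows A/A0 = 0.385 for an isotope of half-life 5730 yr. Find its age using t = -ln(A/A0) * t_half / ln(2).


lambda = ln(2) / t_half = ln(2) / 5730 = 1.209681e-04 /yr
t = -ln(A/A0) / lambda
t = -ln(0.385) / 1.209681e-04
t = 7890.6 yr

7890.6


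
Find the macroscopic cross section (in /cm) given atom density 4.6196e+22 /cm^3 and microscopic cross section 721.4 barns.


Sigma = N * sigma_barns * 1e-24
Sigma = 4.6196e+22 * 721.4 * 1e-24
Sigma = 33.326 /cm

33.326


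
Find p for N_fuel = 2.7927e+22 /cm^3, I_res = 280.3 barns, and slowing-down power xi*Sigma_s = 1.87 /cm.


p = exp(-N * I * 1e-24 / (xi*Sigma_s))
p = exp(-2.7927e+22 * 280.3 * 1e-24 / 1.87)
p = 0.015206

0.015206


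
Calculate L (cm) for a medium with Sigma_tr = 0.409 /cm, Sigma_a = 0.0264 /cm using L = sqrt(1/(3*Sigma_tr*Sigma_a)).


D = 1 / (3 * Sigma_tr) = 1 / (3 * 0.409) = 0.8149959 cm
L = sqrt(D / Sigma_a)
L = sqrt(0.8149959 / 0.0264)
L = 5.5562 cm

5.5562


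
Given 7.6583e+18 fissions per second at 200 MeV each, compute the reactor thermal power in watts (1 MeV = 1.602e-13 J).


P = fission_rate * E_MeV * 1.602e-13
P = 7.6583e+18 * 200 * 1.602e-13
P = 2.4537e+08 W

2.4537e+08


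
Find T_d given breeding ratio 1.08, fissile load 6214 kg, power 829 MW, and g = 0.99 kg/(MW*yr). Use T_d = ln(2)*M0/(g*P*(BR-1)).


Breeding gain G = BR - 1 = 1.08 - 1 = 0.08
Fissile production rate = g * P * G = 0.99 * 829 * 0.08 = 65.6568 kg/yr
T_d = ln(2) * M0 / (g * P * G)
T_d = ln(2) * 6214 / 65.6568 = 65.602 yr

65.602


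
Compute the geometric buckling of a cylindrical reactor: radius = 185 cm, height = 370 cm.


B^2 = (2.405/R)^2 + (pi/H)^2
B^2 = (2.405/185)^2 + (pi/370)^2
B^2 = 2.4109e-04 /cm^2

2.4109e-04


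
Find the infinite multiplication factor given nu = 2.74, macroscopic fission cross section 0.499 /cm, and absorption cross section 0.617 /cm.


k_inf = nu * Sigma_f / Sigma_a
k_inf = 2.74 * 0.499 / 0.617
k_inf = 2.2160

2.2160


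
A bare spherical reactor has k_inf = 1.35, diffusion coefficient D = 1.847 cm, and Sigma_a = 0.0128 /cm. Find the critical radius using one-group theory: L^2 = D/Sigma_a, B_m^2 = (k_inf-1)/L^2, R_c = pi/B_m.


L^2 = D / Sigma_a = 1.847 / 0.0128 = 144.2969 cm^2
B_m^2 = (k_inf - 1) / L^2 = (1.35 - 1) / 144.2969 = 0.002425555 /cm^2
For a bare sphere: B_g = pi/R, so R_c = pi / sqrt(B_m^2)
R_c = pi / sqrt(0.002425555) = 63.789 cm

63.789


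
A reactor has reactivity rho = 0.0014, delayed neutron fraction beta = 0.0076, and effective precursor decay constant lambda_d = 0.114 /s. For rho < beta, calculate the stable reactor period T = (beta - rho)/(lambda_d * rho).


T = (beta - rho) / (lambda_d * rho)
T = (0.0076 - 0.0014) / (0.114 * 0.0014)
T = 38.847 s

38.847


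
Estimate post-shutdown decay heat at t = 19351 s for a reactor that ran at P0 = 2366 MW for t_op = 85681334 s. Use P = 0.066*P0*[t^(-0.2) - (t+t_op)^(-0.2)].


P/P0 = 0.066 * [t^(-0.2) - (t + t_op)^(-0.2)]
P/P0 = 0.066 * [19351^(-0.2) - (19351 + 85681334)^(-0.2)]
P/P0 = 0.066 * [0.1388863 - 0.02590617] = 0.007456689
P = 2366 * 0.007456689 = 17.643 MW

17.643


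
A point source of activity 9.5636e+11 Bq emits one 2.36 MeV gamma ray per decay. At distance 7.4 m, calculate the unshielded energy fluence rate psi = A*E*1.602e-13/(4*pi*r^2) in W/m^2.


psi = A * E * 1.602e-13 / (4*pi*r^2)
psi = 9.5636e+11 * 2.36 * 1.602e-13 / (4*pi*7.4^2)
psi = 5.2544e-04 W/m^2

5.2544e-04


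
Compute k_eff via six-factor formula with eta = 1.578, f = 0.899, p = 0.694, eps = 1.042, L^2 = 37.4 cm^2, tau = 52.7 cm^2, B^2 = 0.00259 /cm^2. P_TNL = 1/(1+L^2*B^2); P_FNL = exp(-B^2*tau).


k_inf = eta*f*p*eps = 1.578*0.899*0.694*1.042 = 1.025874
P_TNL = 1/(1 + L^2*B^2) = 1/(1 + 37.4*0.00259) = 0.9116884
P_FNL = exp(-B^2*tau) = exp(-0.00259*52.7) = 0.8724124
k_eff = k_inf * P_TNL * P_FNL = 1.025874 * 0.9116884 * 0.8724124
k_eff = 0.81595

0.81595


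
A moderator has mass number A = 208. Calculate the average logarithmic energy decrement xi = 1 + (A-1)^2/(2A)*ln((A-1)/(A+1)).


xi = 1 + (A-1)^2/(2A) * ln((A-1)/(A+1))
xi = 1 + (208-1)^2/(2*208) * ln((208-1)/(208 +1))
xi = 0.0095846

0.0095846


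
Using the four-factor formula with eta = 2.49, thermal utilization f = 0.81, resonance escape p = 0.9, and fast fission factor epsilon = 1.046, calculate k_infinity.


k_inf = eta * f * p * epsilon
k_inf = 2.49 * 0.81 * 0.9 * 1.046
k_inf = 1.8987

1.8987


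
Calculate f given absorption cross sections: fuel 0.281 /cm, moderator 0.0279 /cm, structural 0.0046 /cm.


f = Sigma_a_fuel / (Sigma_a_fuel + Sigma_a_mod + Sigma_a_other)
f = 0.281 / (0.281 + 0.0279 + 0.0046)
f = 0.89633

0.89633


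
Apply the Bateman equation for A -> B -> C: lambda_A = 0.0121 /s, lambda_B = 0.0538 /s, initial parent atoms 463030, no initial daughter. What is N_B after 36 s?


N_B(t) = lambda_A * N_A0 / (lambda_B - lambda_A) * [exp(-lambda_A*t) - exp(-lambda_B*t)]
exp(-0.0121*36) = 0.6468764; exp(-0.0538*36) = 0.1441645
N_B = 0.0121 * 463030 / (0.0538 - 0.0121) * (0.6468764 - 0.1441645)
N_B = 67543

67543


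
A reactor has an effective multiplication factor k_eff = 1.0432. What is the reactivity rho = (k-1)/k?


rho = (k_eff - 1) / k_eff
rho = (1.0432 - 1) / 1.0432
rho = 0.041411

0.041411


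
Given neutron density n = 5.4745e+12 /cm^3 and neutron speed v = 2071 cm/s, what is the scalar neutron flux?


phi = n * v
phi = 5.4745e+12 * 2071
phi = 1.1338e+16 /cm^2/s

1.1338e+16


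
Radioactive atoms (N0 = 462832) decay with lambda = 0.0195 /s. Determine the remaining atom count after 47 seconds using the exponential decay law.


N = N0 * exp(-lambda * t)
N = 462832 * exp(-0.0195 * 47)
N = 185094

185094


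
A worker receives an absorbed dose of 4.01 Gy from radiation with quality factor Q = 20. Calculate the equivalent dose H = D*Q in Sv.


H = D * Q
H = 4.01 * 20
H = 80.200 Sv

80.200


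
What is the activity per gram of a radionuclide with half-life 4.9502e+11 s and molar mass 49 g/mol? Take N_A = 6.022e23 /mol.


lambda = ln(2) / t_half = ln(2) / 4.9502e+11 = 1.400241e-12 /s
SA = lambda * N_A / M
SA = 1.400241e-12 * 6.022e23 / 49
SA = 1.7209e+10 Bq/g

1.7209e+10


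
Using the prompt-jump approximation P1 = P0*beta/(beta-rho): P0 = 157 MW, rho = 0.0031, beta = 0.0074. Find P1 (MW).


P1/P0 = beta / (beta - rho)
P1/P0 = 0.0074 / (0.0074 - 0.0031) = 1.720930
P1 = 157 * 1.720930 = 270.19 MW

270.19


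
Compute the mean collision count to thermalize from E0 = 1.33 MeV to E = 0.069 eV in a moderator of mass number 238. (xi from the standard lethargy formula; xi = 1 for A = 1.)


xi = 1 + (A-1)^2/(2A)*ln((A-1)/(A+1)) = 0.008379872 (for A = 238)
n = ln(E0/E) / xi
n = ln(1.33e6 / 0.069) / 0.008379872
n = ln(1.927536e+07) / 0.008379872 = 2001.7

2001.7


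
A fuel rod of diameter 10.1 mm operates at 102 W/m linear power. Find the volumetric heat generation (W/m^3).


r = D / 2 / 1000 = 10.1 / 2 / 1000 = 0.00505 m
q''' = q' / (pi * r^2)
q''' = 102 / (pi * 0.00505^2)
q''' = 1.2731e+06 W/m^3

1.2731e+06


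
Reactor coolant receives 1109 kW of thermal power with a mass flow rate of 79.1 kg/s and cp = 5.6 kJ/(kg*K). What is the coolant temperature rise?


dT = Q / (m_dot * cp)
dT = 1109 / (79.1 * 5.6)
dT = 2.5036 C

2.5036


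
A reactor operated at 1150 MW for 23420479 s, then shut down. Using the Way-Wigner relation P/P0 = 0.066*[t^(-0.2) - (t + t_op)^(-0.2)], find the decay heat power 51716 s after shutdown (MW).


P/P0 = 0.066 * [t^(-0.2) - (t + t_op)^(-0.2)]
P/P0 = 0.066 * [51716^(-0.2) - (51716 + 23420479)^(-0.2)]
P/P0 = 0.066 * [0.1140972 - 0.03356520] = 0.005315112
P = 1150 * 0.005315112 = 6.1124 MW

6.1124


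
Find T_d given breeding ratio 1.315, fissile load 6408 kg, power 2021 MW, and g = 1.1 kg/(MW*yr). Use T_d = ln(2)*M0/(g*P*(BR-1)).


Breeding gain G = BR - 1 = 1.315 - 1 = 0.315
Fissile production rate = g * P * G = 1.1 * 2021 * 0.315 = 700.2765 kg/yr
T_d = ln(2) * M0 / (g * P * G)
T_d = ln(2) * 6408 / 700.2765 = 6.3428 yr

6.3428


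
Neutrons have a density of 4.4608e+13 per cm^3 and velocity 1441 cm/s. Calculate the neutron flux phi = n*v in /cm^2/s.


phi = n * v
phi = 4.4608e+13 * 1441
phi = 6.4280e+16 /cm^2/s

6.4280e+16


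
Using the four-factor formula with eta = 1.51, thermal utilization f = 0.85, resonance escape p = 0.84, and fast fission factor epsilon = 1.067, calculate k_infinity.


k_inf = eta * f * p * epsilon
k_inf = 1.51 * 0.85 * 0.84 * 1.067
k_inf = 1.1504

1.1504


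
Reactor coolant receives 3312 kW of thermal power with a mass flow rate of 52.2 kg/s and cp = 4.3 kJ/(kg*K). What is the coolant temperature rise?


dT = Q / (m_dot * cp)
dT = 3312 / (52.2 * 4.3)
dT = 14.755 C

14.755


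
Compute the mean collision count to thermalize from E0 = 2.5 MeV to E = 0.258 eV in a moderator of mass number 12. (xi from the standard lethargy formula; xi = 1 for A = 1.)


xi = 1 + (A-1)^2/(2A)*ln((A-1)/(A+1)) = 0.1577690 (for A = 12)
n = ln(E0/E) / xi
n = ln(2.5e6 / 0.258) / 0.1577690
n = ln(9.689922e+06) / 0.1577690 = 101.96

101.96


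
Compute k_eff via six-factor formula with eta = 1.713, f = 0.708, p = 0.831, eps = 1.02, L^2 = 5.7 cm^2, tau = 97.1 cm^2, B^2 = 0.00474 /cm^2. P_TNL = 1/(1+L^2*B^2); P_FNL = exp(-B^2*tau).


k_inf = eta*f*p*eps = 1.713*0.708*0.831*1.02 = 1.027997
P_TNL = 1/(1 + L^2*B^2) = 1/(1 + 5.7*0.00474) = 0.9736928
P_FNL = exp(-B^2*tau) = exp(-0.00474*97.1) = 0.6311233
k_eff = k_inf * P_TNL * P_FNL = 1.027997 * 0.9736928 * 0.6311233
k_eff = 0.63172

0.63172


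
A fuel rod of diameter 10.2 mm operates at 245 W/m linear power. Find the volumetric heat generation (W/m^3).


r = D / 2 / 1000 = 10.2 / 2 / 1000 = 0.0051 m
q''' = q' / (pi * r^2)
q''' = 245 / (pi * 0.0051^2)
q''' = 2.9983e+06 W/m^3

2.9983e+06


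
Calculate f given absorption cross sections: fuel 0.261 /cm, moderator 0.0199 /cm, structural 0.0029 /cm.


f = Sigma_a_fuel / (Sigma_a_fuel + Sigma_a_mod + Sigma_a_other)
f = 0.261 / (0.261 + 0.0199 + 0.0029)
f = 0.91966

0.91966


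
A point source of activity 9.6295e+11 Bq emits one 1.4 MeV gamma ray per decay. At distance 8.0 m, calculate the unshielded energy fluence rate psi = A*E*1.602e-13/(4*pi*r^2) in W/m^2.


psi = A * E * 1.602e-13 / (4*pi*r^2)
psi = 9.6295e+11 * 1.4 * 1.602e-13 / (4*pi*8.0^2)
psi = 2.6854e-04 W/m^2

2.6854e-04


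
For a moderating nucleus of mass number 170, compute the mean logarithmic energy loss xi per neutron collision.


xi = 1 + (A-1)^2/(2A) * ln((A-1)/(A+1))
xi = 1 + (170-1)^2/(2*170) * ln((170-1)/(170 +1))
xi = 0.011719

0.011719


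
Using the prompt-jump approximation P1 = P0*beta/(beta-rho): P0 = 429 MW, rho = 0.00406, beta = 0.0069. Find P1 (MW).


P1/P0 = beta / (beta - rho)
P1/P0 = 0.0069 / (0.0069 - 0.00406) = 2.429577
P1 = 429 * 2.429577 = 1042.3 MW

1042.3


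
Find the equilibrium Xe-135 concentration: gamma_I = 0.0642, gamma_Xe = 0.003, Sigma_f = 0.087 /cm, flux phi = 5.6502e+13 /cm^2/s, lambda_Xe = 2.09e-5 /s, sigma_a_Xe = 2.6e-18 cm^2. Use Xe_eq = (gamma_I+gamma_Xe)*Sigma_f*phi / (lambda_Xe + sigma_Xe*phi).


Xe_eq = (gamma_I + gamma_Xe) * Sigma_f * phi / (lambda_Xe + sigma_Xe * phi)
Numerator = (0.0642 + 0.003) * 0.087 * 5.6502e+13 = 3.303333e+11
Denominator = 2.09e-5 + 2.6e-18 * 5.6502e+13 = 1.678052e-04
Xe_eq = 3.303333e+11 / 1.678052e-04 = 1.9686e+15 /cm^3

1.9686e+15


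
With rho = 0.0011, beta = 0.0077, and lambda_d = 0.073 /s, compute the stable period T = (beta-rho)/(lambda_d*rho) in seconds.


T = (beta - rho) / (lambda_d * rho)
T = (0.0077 - 0.0011) / (0.073 * 0.0011)
T = 82.192 s

82.192


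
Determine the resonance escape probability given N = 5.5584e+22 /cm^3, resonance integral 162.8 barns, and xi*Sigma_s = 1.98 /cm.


p = exp(-N * I * 1e-24 / (xi*Sigma_s))
p = exp(-5.5584e+22 * 162.8 * 1e-24 / 1.98)
p = 0.010355

0.010355


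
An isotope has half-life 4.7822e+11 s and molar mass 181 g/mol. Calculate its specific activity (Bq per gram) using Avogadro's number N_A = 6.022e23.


lambda = ln(2) / t_half = ln(2) / 4.7822e+11 = 1.449432e-12 /s
SA = lambda * N_A / M
SA = 1.449432e-12 * 6.022e23 / 181
SA = 4.8224e+09 Bq/g

4.8224e+09


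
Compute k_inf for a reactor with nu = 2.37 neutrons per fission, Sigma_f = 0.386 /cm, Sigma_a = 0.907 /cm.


k_inf = nu * Sigma_f / Sigma_a
k_inf = 2.37 * 0.386 / 0.907
k_inf = 1.0086

1.0086


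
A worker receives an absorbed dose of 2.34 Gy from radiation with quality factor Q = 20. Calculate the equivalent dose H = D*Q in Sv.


H = D * Q
H = 2.34 * 20
H = 46.800 Sv

46.800


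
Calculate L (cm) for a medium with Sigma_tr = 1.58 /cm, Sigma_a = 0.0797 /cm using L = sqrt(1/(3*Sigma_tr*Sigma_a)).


D = 1 / (3 * Sigma_tr) = 1 / (3 * 1.58) = 0.2109705 cm
L = sqrt(D / Sigma_a)
L = sqrt(0.2109705 / 0.0797)
L = 1.6270 cm

1.6270


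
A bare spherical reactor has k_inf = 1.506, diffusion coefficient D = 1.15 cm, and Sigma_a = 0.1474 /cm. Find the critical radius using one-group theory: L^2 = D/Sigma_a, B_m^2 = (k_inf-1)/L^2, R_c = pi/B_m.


L^2 = D / Sigma_a = 1.15 / 0.1474 = 7.801900 cm^2
B_m^2 = (k_inf - 1) / L^2 = (1.506 - 1) / 7.801900 = 0.06485600 /cm^2
For a bare sphere: B_g = pi/R, so R_c = pi / sqrt(B_m^2)
R_c = pi / sqrt(0.06485600) = 12.336 cm

12.336


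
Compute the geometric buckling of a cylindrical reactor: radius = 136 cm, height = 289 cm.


B^2 = (2.405/R)^2 + (pi/H)^2
B^2 = (2.405/136)^2 + (pi/289)^2
B^2 = 4.3089e-04 /cm^2

4.3089e-04


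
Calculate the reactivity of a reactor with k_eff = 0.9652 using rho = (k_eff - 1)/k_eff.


rho = (k_eff - 1) / k_eff
rho = (0.9652 - 1) / 0.9652
rho = -0.036055

-0.036055


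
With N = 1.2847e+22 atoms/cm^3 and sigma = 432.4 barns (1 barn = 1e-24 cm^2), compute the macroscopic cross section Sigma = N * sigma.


Sigma = N * sigma_barns * 1e-24
Sigma = 1.2847e+22 * 432.4 * 1e-24
Sigma = 5.5550 /cm

5.5550


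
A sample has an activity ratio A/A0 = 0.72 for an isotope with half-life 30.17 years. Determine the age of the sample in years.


lambda = ln(2) / t_half = ln(2) / 30.17 = 0.02297472 /yr
t = -ln(A/A0) / lambda
t = -ln(0.72) / 0.02297472
t = 14.299 yr

14.299


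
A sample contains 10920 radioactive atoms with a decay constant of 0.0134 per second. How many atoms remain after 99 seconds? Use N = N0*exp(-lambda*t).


N = N0 * exp(-lambda * t)
N = 10920 * exp(-0.0134 * 99)
N = 2897.9

2897.9


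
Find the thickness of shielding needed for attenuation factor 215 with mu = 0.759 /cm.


x = ln(factor) / mu
x = ln(215) / 0.759
x = 7.0759 cm

7.0759


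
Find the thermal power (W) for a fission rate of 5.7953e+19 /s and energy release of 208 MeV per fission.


P = fission_rate * E_MeV * 1.602e-13
P = 5.7953e+19 * 208 * 1.602e-13
P = 1.9311e+09 W

1.9311e+09


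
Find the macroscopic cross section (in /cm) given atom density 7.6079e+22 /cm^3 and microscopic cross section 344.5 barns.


Sigma = N * sigma_barns * 1e-24
Sigma = 7.6079e+22 * 344.5 * 1e-24
Sigma = 26.209 /cm

26.209


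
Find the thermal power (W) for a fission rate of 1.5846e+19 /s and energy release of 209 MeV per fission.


P = fission_rate * E_MeV * 1.602e-13
P = 1.5846e+19 * 209 * 1.602e-13
P = 5.3055e+08 W

5.3055e+08


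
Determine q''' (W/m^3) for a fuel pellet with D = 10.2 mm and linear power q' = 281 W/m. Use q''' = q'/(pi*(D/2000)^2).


r = D / 2 / 1000 = 10.2 / 2 / 1000 = 0.0051 m
q''' = q' / (pi * r^2)
q''' = 281 / (pi * 0.0051^2)
q''' = 3.4389e+06 W/m^3

3.4389e+06
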